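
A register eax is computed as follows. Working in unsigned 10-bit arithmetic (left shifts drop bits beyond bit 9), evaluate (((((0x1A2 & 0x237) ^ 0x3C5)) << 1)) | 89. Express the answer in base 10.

991

0x1A2 = 0110100010
0x237 = 1000110111
→ & → 0000100010 = 34
0x3C5 = 1111000101
→ ^ → 1111100111 = 999
→ << 1 (mod 2^10) → 1111001110 = 974
89 = 0001011001
→ | → 1111011111 = 991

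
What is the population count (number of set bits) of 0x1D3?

0x1D3 = 111010011
Count the 1s: 1 + 1 + 1 + 1 + 1 + 1 = 6

6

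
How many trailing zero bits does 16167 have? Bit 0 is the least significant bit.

16167 = 11111100100111
Trailing zeros: 0, so the lowest set bit is bit 0 (value 1).

0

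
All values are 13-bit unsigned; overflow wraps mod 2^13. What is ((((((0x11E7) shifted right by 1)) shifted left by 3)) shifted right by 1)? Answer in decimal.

0x11E7 = 1000111100111
→ shifted right by 1 → 0100011110011 = 2291
→ shifted left by 3 (mod 2^13) → 0011110011000 = 1944
→ shifted right by 1 → 0001111001100 = 972

972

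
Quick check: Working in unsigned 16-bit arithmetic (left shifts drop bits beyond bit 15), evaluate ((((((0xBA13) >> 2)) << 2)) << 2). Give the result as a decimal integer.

0xBA13 = 1011101000010011
→ >> 2 → 0010111010000100 = 11908
→ << 2 (mod 2^16) → 1011101000010000 = 47632
→ << 2 (mod 2^16) → 1110100001000000 = 59456

59456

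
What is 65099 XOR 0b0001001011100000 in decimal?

60587

65099 = 1111111001001011
b = 0001001011100000
XOR → 1110110010101011 = 60587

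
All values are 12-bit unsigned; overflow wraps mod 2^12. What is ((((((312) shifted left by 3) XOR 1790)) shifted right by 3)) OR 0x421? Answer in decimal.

1511

312 = 000100111000
→ shifted left by 3 (mod 2^12) → 100111000000 = 2496
1790 = 011011111110
→ XOR → 111100111110 = 3902
→ shifted right by 3 → 000111100111 = 487
0x421 = 010000100001
→ OR → 010111100111 = 1511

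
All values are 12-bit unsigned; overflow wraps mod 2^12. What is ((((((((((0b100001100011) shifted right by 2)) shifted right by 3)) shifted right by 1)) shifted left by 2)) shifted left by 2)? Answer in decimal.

528

0b100001100011 = 100001100011
→ shifted right by 2 → 001000011000 = 536
→ shifted right by 3 → 000001000011 = 67
→ shifted right by 1 → 000000100001 = 33
→ shifted left by 2 (mod 2^12) → 000010000100 = 132
→ shifted left by 2 (mod 2^12) → 001000010000 = 528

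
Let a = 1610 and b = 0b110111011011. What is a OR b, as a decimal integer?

1610 = 011001001010
b = 110111011011
 OR → 111111011011 = 4059

4059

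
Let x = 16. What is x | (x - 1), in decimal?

x = 10000 = 16
x - 1 = 01111
OR    = 11111 = 31
(x | (x - 1) sets all bits below the lowest set bit.)

31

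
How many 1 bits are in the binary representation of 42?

3

42 = 101010
Count the 1s: 1 + 1 + 1 = 3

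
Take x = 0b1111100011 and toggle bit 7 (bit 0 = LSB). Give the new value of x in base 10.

x = 1111100011
bit 7 is currently 1; toggle it via x ^ (1 << 7) = x ^ 128
→ 1101100011 = 867

867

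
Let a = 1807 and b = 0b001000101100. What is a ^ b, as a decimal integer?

1315

1807 = 11100001111
b = 01000101100
XOR → 10100100011 = 1315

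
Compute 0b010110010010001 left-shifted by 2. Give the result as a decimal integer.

x = 0010110010010001
shift left by 2 → 1011001001000100 = 45636
(equivalently, 11409 × 2^2 = 11409 × 4)

45636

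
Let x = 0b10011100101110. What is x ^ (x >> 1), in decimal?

x = 10011100101110 = 10030
x>>1 = 01001110010111
XOR  = 11010010111001 = 13497
(x ^ (x >> 1) gives the standard binary-reflected Gray code of x.)

13497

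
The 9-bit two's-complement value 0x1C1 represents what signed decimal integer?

pattern = 111000001 (MSB is 1 ⇒ negative)
Invert: 000111110, add 1 → 000111111 = 63, so the value is -63.
(Equivalently: 449 - 2^9 = 449 - 512 = -63.)

-63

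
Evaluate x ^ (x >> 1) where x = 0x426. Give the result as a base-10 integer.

1589

x = 10000100110 = 1062
x>>1 = 01000010011
XOR  = 11000110101 = 1589
(x ^ (x >> 1) gives the standard binary-reflected Gray code of x.)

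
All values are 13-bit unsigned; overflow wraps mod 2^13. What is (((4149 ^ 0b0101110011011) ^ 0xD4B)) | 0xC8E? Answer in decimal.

7919

4149 = 1000000110101
0b0101110011011 = 0101110011011
→ ^ → 1101110101110 = 7086
0xD4B = 0110101001011
→ ^ → 1011011100101 = 5861
0xC8E = 0110010001110
→ | → 1111011101111 = 7919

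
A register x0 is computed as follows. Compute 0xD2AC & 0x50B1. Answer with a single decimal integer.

20640

0xD2AC = 1101001010101100
0x50B1 = 0101000010110001
AND → 0101000010100000 = 20640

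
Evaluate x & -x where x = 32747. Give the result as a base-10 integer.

1

x = 111111111101011 = 32747
-x (two's complement) = …000000000010101
AND   = 000000000000001 = 1
(x & -x isolates the lowest set bit of x.)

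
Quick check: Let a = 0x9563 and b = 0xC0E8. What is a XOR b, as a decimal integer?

0x9563 = 1001010101100011
0xC0E8 = 1100000011101000
XOR → 0101010110001011 = 21899

21899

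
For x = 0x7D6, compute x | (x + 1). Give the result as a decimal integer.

2007

x = 11111010110 = 2006
x + 1 = 11111010111
OR    = 11111010111 = 2007
(x | (x + 1) sets the lowest cleared bit.)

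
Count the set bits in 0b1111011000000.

6

n = 1111011000000
Count the 1s: 1 + 1 + 1 + 1 + 1 + 1 = 6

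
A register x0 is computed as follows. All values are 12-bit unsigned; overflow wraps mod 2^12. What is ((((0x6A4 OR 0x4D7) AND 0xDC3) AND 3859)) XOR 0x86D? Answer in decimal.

0x6A4 = 011010100100
0x4D7 = 010011010111
→ OR → 011011110111 = 1783
0xDC3 = 110111000011
→ AND → 010011000011 = 1219
3859 = 111100010011
→ AND → 010000000011 = 1027
0x86D = 100001101101
→ XOR → 110001101110 = 3182

3182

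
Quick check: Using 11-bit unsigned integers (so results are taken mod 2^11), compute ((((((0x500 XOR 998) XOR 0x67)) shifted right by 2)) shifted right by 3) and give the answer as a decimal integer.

52

0x500 = 10100000000
998 = 01111100110
→ XOR → 11011100110 = 1766
0x67 = 00001100111
→ XOR → 11010000001 = 1665
→ shifted right by 2 → 00110100000 = 416
→ shifted right by 3 → 00000110100 = 52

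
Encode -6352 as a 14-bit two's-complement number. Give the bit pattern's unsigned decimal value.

10032

6352 in 14 bits: 01100011010000
Invert: 10011100101111
Add 1:  10011100110000 = 10032
(Check: 2^14 - 6352 = 16384 - 6352 = 10032.)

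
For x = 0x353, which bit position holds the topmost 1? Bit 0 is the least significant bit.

9

0x353 = 1101010011
The topmost 1 is at position 9 (since 2^9 = 512 ≤ 851 < 1024).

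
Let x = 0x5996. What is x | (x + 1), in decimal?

x = 101100110010110 = 22934
x + 1 = 101100110010111
OR    = 101100110010111 = 22935
(x | (x + 1) sets the lowest cleared bit.)

22935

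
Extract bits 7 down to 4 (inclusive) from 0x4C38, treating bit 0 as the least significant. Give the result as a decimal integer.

v = 100110000111000
Shift right by 4: 10011000011
Mask low 4 bits: 0011 = 3

3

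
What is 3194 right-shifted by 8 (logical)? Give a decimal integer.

12

3194 = 110001111010
shift right by 8 → 000000001100 = 12
(equivalently, floor(3194 / 256))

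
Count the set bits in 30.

4

30 = 11110
Count the 1s: 1 + 1 + 1 + 1 = 4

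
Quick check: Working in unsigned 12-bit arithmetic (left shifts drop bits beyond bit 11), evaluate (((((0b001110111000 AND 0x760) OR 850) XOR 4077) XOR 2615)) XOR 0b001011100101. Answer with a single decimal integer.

0b001110111000 = 001110111000
0x760 = 011101100000
→ AND → 001100100000 = 800
850 = 001101010010
→ OR → 001101110010 = 882
4077 = 111111101101
→ XOR → 110010011111 = 3231
2615 = 101000110111
→ XOR → 011010101000 = 1704
0b001011100101 = 001011100101
→ XOR → 010001001101 = 1101

1101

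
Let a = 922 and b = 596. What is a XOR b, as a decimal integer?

462

922 = 1110011010
596 = 1001010100
XOR → 0111001110 = 462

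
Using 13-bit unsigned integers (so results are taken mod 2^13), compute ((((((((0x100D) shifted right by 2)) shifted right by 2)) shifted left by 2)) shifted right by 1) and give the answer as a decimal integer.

0x100D = 1000000001101
→ shifted right by 2 → 0010000000011 = 1027
→ shifted right by 2 → 0000100000000 = 256
→ shifted left by 2 (mod 2^13) → 0010000000000 = 1024
→ shifted right by 1 → 0001000000000 = 512

512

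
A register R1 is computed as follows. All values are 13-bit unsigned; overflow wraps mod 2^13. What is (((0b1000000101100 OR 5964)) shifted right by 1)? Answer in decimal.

0b1000000101100 = 1000000101100
5964 = 1011101001100
→ OR → 1011101101100 = 5996
→ shifted right by 1 → 0101110110110 = 2998

2998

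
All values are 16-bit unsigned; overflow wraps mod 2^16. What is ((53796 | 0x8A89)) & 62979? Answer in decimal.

53796 = 1101001000100100
0x8A89 = 1000101010001001
→ | → 1101101010101101 = 55981
62979 = 1111011000000011
→ & → 1101001000000001 = 53761

53761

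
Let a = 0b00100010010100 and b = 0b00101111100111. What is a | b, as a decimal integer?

3063

a = 100010010100
b = 101111100111
 OR → 101111110111 = 3063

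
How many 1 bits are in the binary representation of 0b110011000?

n = 110011000
Count the 1s: 1 + 1 + 1 + 1 = 4

4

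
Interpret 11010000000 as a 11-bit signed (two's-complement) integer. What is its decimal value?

-384

pattern = 11010000000 (MSB is 1 ⇒ negative)
Invert: 00101111111, add 1 → 00110000000 = 384, so the value is -384.
(Equivalently: 1664 - 2^11 = 1664 - 2048 = -384.)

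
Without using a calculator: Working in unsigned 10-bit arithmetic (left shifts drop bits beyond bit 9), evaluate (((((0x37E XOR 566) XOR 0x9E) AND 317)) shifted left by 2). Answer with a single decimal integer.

80

0x37E = 1101111110
566 = 1000110110
→ XOR → 0101001000 = 328
0x9E = 0010011110
→ XOR → 0111010110 = 470
317 = 0100111101
→ AND → 0100010100 = 276
→ shifted left by 2 (mod 2^10) → 0001010000 = 80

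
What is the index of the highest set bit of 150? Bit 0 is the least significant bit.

7

150 = 10010110
The topmost 1 is at position 7 (since 2^7 = 128 ≤ 150 < 256).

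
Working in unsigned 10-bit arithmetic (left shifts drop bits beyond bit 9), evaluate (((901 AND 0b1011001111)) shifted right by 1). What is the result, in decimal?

322

901 = 1110000101
0b1011001111 = 1011001111
→ AND → 1010000101 = 645
→ shifted right by 1 → 0101000010 = 322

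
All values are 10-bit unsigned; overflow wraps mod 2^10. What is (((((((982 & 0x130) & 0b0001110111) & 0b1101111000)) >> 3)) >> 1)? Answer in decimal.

982 = 1111010110
0x130 = 0100110000
→ & → 0100010000 = 272
0b0001110111 = 0001110111
→ & → 0000010000 = 16
0b1101111000 = 1101111000
→ & → 0000010000 = 16
→ >> 3 → 0000000010 = 2
→ >> 1 → 0000000001 = 1

1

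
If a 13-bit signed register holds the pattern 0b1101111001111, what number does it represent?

-1073

pattern = 1101111001111 (MSB is 1 ⇒ negative)
Invert: 0010000110000, add 1 → 0010000110001 = 1073, so the value is -1073.
(Equivalently: 7119 - 2^13 = 7119 - 8192 = -1073.)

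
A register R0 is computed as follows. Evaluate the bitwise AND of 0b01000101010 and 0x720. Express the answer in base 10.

a = 01000101010
0x720 = 11100100000
AND → 01000100000 = 544

544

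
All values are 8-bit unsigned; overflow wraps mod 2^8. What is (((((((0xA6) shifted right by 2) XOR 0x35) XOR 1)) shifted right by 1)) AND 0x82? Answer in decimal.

0xA6 = 10100110
→ shifted right by 2 → 00101001 = 41
0x35 = 00110101
→ XOR → 00011100 = 28
1 = 00000001
→ XOR → 00011101 = 29
→ shifted right by 1 → 00001110 = 14
0x82 = 10000010
→ AND → 00000010 = 2

2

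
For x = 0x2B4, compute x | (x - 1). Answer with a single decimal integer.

695

x = 1010110100 = 692
x - 1 = 1010110011
OR    = 1010110111 = 695
(x | (x - 1) sets all bits below the lowest set bit.)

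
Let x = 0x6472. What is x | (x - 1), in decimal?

25715

x = 110010001110010 = 25714
x - 1 = 110010001110001
OR    = 110010001110011 = 25715
(x | (x - 1) sets all bits below the lowest set bit.)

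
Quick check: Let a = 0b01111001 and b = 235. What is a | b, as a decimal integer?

a = 01111001
235 = 11101011
 OR → 11111011 = 251

251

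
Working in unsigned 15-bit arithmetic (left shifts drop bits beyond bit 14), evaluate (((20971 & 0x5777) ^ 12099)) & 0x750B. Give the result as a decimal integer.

29696

20971 = 101000111101011
0x5777 = 101011101110111
→ & → 101000101100011 = 20835
12099 = 010111101000011
→ ^ → 111111000100000 = 32288
0x750B = 111010100001011
→ & → 111010000000000 = 29696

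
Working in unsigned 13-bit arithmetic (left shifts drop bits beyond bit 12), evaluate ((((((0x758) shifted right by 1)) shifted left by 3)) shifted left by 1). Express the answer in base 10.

0x758 = 0011101011000
→ shifted right by 1 → 0001110101100 = 940
→ shifted left by 3 (mod 2^13) → 1110101100000 = 7520
→ shifted left by 1 (mod 2^13) → 1101011000000 = 6848

6848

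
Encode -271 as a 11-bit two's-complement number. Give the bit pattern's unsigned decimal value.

1777

271 in 11 bits: 00100001111
Invert: 11011110000
Add 1:  11011110001 = 1777
(Check: 2^11 - 271 = 2048 - 271 = 1777.)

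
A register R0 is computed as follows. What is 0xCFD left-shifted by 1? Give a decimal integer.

6650

0xCFD = 0110011111101
shift left by 1 → 1100111111010 = 6650
(equivalently, 3325 × 2^1 = 3325 × 2)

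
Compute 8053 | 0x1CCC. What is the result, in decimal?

8189

8053 = 1111101110101
0x1CCC = 1110011001100
 OR → 1111111111101 = 8189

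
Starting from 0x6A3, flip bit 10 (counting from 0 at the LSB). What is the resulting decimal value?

x = 11010100011
bit 10 is currently 1; toggle it via x ^ (1 << 10) = x ^ 1024
→ 01010100011 = 675

675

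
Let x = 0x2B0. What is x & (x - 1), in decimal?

x = 1010110000 = 688
x - 1 = 1010101111
AND   = 1010100000 = 672
(x & (x - 1) clears the lowest set bit of x.)

672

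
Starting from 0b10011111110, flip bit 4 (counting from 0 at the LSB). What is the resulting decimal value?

1262

x = 10011111110
bit 4 is currently 1; toggle it via x ^ (1 << 4) = x ^ 16
→ 10011101110 = 1262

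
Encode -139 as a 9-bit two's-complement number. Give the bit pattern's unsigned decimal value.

373

139 in 9 bits: 010001011
Invert: 101110100
Add 1:  101110101 = 373
(Check: 2^9 - 139 = 512 - 139 = 373.)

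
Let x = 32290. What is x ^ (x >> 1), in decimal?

16691

x = 111111000100010 = 32290
x>>1 = 011111100010001
XOR  = 100000100110011 = 16691
(x ^ (x >> 1) gives the standard binary-reflected Gray code of x.)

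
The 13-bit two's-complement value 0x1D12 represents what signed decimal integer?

pattern = 1110100010010 (MSB is 1 ⇒ negative)
Invert: 0001011101101, add 1 → 0001011101110 = 750, so the value is -750.
(Equivalently: 7442 - 2^13 = 7442 - 8192 = -750.)

-750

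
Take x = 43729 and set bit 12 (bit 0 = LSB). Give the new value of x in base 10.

47825

x = 1010101011010001
bit 12 is currently 0; set it via x | (1 << 12) = x | 4096
→ 1011101011010001 = 47825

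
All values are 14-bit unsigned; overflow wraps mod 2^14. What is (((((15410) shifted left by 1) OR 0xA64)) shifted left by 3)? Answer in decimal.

15410 = 11110000110010
→ shifted left by 1 (mod 2^14) → 11100001100100 = 14436
0xA64 = 00101001100100
→ OR → 11101001100100 = 14948
→ shifted left by 3 (mod 2^14) → 01001100100000 = 4896

4896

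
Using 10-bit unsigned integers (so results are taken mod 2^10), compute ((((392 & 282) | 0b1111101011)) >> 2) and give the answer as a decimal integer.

250

392 = 0110001000
282 = 0100011010
→ & → 0100001000 = 264
0b1111101011 = 1111101011
→ | → 1111101011 = 1003
→ >> 2 → 0011111010 = 250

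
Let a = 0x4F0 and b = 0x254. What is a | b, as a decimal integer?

0x4F0 = 10011110000
0x254 = 01001010100
 OR → 11011110100 = 1780

1780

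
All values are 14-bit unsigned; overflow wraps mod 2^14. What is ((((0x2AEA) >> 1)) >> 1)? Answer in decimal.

2746

0x2AEA = 10101011101010
→ >> 1 → 01010101110101 = 5493
→ >> 1 → 00101010111010 = 2746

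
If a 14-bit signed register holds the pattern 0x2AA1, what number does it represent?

-5471

pattern = 10101010100001 (MSB is 1 ⇒ negative)
Invert: 01010101011110, add 1 → 01010101011111 = 5471, so the value is -5471.
(Equivalently: 10913 - 2^14 = 10913 - 16384 = -5471.)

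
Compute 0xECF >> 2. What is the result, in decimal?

947

0xECF = 111011001111
shift right by 2 → 001110110011 = 947
(equivalently, floor(3791 / 4))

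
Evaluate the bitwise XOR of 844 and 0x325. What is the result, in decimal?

105

844 = 1101001100
0x325 = 1100100101
XOR → 0001101001 = 105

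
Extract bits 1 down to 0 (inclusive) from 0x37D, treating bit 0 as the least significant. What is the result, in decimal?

v = 0001101111101
Shift right by 0: 0001101111101
Mask low 2 bits: 01 = 1

1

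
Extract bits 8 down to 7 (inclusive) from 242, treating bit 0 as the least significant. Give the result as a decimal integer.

1

v = 0011110010
Shift right by 7: 001
Mask low 2 bits: 01 = 1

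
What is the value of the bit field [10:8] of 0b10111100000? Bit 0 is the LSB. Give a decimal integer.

5

v = 10111100000
Shift right by 8: 101
Mask low 3 bits: 101 = 5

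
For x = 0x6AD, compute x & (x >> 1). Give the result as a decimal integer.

516

x = 11010101101 = 1709
x>>1 = 01101010110
AND  = 01000000100 = 516
(x & (x >> 1) has a 1 wherever x has two consecutive 1 bits.)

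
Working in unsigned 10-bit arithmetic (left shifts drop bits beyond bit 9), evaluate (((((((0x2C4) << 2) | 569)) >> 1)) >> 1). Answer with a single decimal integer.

0x2C4 = 1011000100
→ << 2 (mod 2^10) → 1100010000 = 784
569 = 1000111001
→ | → 1100111001 = 825
→ >> 1 → 0110011100 = 412
→ >> 1 → 0011001110 = 206

206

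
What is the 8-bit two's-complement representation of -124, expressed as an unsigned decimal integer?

132

124 in 8 bits: 01111100
Invert: 10000011
Add 1:  10000100 = 132
(Check: 2^8 - 124 = 256 - 124 = 132.)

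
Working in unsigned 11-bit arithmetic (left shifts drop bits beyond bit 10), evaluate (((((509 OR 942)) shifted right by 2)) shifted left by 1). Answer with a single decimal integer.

509 = 00111111101
942 = 01110101110
→ OR → 01111111111 = 1023
→ shifted right by 2 → 00011111111 = 255
→ shifted left by 1 (mod 2^11) → 00111111110 = 510

510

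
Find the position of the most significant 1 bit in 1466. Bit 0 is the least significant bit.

10

1466 = 10110111010
The topmost 1 is at position 10 (since 2^10 = 1024 ≤ 1466 < 2048).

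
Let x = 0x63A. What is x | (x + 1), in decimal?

x = 11000111010 = 1594
x + 1 = 11000111011
OR    = 11000111011 = 1595
(x | (x + 1) sets the lowest cleared bit.)

1595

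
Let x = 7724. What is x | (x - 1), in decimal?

x = 1111000101100 = 7724
x - 1 = 1111000101011
OR    = 1111000101111 = 7727
(x | (x - 1) sets all bits below the lowest set bit.)

7727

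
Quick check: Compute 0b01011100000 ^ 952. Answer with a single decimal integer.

a = 1011100000
952 = 1110111000
XOR → 0101011000 = 344

344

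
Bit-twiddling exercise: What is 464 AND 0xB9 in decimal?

144

464 = 111010000
0xB9 = 010111001
AND → 010010000 = 144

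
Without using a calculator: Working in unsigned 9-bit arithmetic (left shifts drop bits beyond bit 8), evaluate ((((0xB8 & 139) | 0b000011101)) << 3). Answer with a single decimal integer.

0xB8 = 010111000
139 = 010001011
→ & → 010001000 = 136
0b000011101 = 000011101
→ | → 010011101 = 157
→ << 3 (mod 2^9) → 011101000 = 232

232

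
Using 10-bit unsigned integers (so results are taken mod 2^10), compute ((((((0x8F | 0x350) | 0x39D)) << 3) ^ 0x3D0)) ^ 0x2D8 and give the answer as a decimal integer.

1008

0x8F = 0010001111
0x350 = 1101010000
→ | → 1111011111 = 991
0x39D = 1110011101
→ | → 1111011111 = 991
→ << 3 (mod 2^10) → 1011111000 = 760
0x3D0 = 1111010000
→ ^ → 0100101000 = 296
0x2D8 = 1011011000
→ ^ → 1111110000 = 1008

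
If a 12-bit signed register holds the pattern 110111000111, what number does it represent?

-569

pattern = 110111000111 (MSB is 1 ⇒ negative)
Invert: 001000111000, add 1 → 001000111001 = 569, so the value is -569.
(Equivalently: 3527 - 2^12 = 3527 - 4096 = -569.)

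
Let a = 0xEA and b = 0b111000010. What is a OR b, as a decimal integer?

0xEA = 011101010
b = 111000010
 OR → 111101010 = 490

490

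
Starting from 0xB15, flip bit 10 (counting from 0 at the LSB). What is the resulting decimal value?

3861

x = 0101100010101
bit 10 is currently 0; toggle it via x ^ (1 << 10) = x ^ 1024
→ 0111100010101 = 3861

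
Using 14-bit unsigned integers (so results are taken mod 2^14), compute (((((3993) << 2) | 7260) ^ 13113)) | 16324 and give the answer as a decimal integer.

3993 = 00111110011001
→ << 2 (mod 2^14) → 11111001100100 = 15972
7260 = 01110001011100
→ | → 11111001111100 = 15996
13113 = 11001100111001
→ ^ → 00110101000101 = 3397
16324 = 11111111000100
→ | → 11111111000101 = 16325

16325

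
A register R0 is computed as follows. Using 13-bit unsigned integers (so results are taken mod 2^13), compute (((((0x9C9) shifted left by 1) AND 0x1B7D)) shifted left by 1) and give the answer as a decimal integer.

0x9C9 = 0100111001001
→ shifted left by 1 (mod 2^13) → 1001110010010 = 5010
0x1B7D = 1101101111101
→ AND → 1001100010000 = 4880
→ shifted left by 1 (mod 2^13) → 0011000100000 = 1568

1568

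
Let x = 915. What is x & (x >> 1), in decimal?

385

x = 1110010011 = 915
x>>1 = 0111001001
AND  = 0110000001 = 385
(x & (x >> 1) has a 1 wherever x has two consecutive 1 bits.)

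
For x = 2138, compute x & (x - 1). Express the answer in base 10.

x = 100001011010 = 2138
x - 1 = 100001011001
AND   = 100001011000 = 2136
(x & (x - 1) clears the lowest set bit of x.)

2136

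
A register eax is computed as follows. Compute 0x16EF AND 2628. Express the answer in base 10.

0x16EF = 1011011101111
2628 = 0101001000100
AND → 0001001000100 = 580

580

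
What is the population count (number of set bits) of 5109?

9

5109 = 1001111110101
Count the 1s: 1 + 1 + 1 + 1 + 1 + 1 + 1 + 1 + 1 = 9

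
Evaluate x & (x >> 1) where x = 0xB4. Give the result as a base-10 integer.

x = 10110100 = 180
x>>1 = 01011010
AND  = 00010000 = 16
(x & (x >> 1) has a 1 wherever x has two consecutive 1 bits.)

16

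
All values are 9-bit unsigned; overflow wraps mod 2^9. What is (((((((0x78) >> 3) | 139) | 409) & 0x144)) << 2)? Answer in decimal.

0x78 = 001111000
→ >> 3 → 000001111 = 15
139 = 010001011
→ | → 010001111 = 143
409 = 110011001
→ | → 110011111 = 415
0x144 = 101000100
→ & → 100000100 = 260
→ << 2 (mod 2^9) → 000010000 = 16

16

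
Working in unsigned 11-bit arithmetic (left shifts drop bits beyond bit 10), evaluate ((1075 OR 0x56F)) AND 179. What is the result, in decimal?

51

1075 = 10000110011
0x56F = 10101101111
→ OR → 10101111111 = 1407
179 = 00010110011
→ AND → 00000110011 = 51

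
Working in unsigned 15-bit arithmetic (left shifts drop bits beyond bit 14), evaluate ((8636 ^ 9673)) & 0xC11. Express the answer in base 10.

8636 = 010000110111100
9673 = 010010111001001
→ ^ → 000010001110101 = 1141
0xC11 = 000110000010001
→ & → 000010000010001 = 1041

1041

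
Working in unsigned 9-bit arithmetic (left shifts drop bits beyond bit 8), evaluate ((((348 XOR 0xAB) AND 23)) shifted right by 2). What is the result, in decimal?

348 = 101011100
0xAB = 010101011
→ XOR → 111110111 = 503
23 = 000010111
→ AND → 000010111 = 23
→ shifted right by 2 → 000000101 = 5

5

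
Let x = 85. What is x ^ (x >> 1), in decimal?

127

x = 1010101 = 85
x>>1 = 0101010
XOR  = 1111111 = 127
(x ^ (x >> 1) gives the standard binary-reflected Gray code of x.)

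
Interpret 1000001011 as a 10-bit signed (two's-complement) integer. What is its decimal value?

-501

pattern = 1000001011 (MSB is 1 ⇒ negative)
Invert: 0111110100, add 1 → 0111110101 = 501, so the value is -501.
(Equivalently: 523 - 2^10 = 523 - 1024 = -501.)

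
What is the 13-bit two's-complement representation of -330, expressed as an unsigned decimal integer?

330 in 13 bits: 0000101001010
Invert: 1111010110101
Add 1:  1111010110110 = 7862
(Check: 2^13 - 330 = 8192 - 330 = 7862.)

7862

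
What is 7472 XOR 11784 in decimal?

7472 = 01110100110000
11784 = 10111000001000
XOR → 11001100111000 = 13112

13112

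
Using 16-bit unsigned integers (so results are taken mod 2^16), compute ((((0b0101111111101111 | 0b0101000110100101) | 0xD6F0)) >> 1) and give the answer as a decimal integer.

0b0101111111101111 = 0101111111101111
0b0101000110100101 = 0101000110100101
→ | → 0101111111101111 = 24559
0xD6F0 = 1101011011110000
→ | → 1101111111111111 = 57343
→ >> 1 → 0110111111111111 = 28671

28671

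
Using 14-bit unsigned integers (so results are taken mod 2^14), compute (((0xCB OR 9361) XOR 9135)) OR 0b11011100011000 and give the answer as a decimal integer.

0xCB = 00000011001011
9361 = 10010010010001
→ OR → 10010011011011 = 9435
9135 = 10001110101111
→ XOR → 00011101110100 = 1908
0b11011100011000 = 11011100011000
→ OR → 11011101111100 = 14204

14204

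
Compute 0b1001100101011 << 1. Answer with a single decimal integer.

x = 01001100101011
shift left by 1 → 10011001010110 = 9814
(equivalently, 4907 × 2^1 = 4907 × 2)

9814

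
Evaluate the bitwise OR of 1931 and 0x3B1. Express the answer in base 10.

1979

1931 = 11110001011
0x3B1 = 01110110001
 OR → 11110111011 = 1979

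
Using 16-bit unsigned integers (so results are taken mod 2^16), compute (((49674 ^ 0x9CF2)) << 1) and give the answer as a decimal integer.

48624

49674 = 1100001000001010
0x9CF2 = 1001110011110010
→ ^ → 0101111011111000 = 24312
→ << 1 (mod 2^16) → 1011110111110000 = 48624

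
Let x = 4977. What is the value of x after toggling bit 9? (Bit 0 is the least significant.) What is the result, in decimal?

x = 001001101110001
bit 9 is currently 1; toggle it via x ^ (1 << 9) = x ^ 512
→ 001000101110001 = 4465

4465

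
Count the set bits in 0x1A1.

4

0x1A1 = 110100001
Count the 1s: 1 + 1 + 1 + 1 = 4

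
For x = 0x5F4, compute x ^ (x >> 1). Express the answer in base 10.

1806

x = 10111110100 = 1524
x>>1 = 01011111010
XOR  = 11100001110 = 1806
(x ^ (x >> 1) gives the standard binary-reflected Gray code of x.)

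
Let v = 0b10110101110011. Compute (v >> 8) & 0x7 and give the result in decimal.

5

v = 10110101110011
Shift right by 8: 101101
Mask low 3 bits: 101 = 5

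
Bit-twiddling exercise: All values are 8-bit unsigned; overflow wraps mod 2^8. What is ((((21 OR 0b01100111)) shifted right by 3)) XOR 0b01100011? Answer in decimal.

21 = 00010101
0b01100111 = 01100111
→ OR → 01110111 = 119
→ shifted right by 3 → 00001110 = 14
0b01100011 = 01100011
→ XOR → 01101101 = 109

109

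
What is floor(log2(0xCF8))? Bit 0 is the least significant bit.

11

0xCF8 = 110011111000
The topmost 1 is at position 11 (since 2^11 = 2048 ≤ 3320 < 4096).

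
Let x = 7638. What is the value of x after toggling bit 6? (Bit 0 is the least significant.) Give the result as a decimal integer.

7574

x = 1110111010110
bit 6 is currently 1; toggle it via x ^ (1 << 6) = x ^ 64
→ 1110110010110 = 7574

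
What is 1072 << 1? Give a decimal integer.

2144

1072 = 010000110000
shift left by 1 → 100001100000 = 2144
(equivalently, 1072 × 2^1 = 1072 × 2)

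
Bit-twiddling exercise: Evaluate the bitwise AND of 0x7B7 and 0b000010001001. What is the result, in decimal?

0x7B7 = 11110110111
b = 00010001001
AND → 00010000001 = 129

129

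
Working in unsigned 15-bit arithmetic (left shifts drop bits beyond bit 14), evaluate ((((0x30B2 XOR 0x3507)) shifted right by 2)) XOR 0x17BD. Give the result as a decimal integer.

0x30B2 = 011000010110010
0x3507 = 011010100000111
→ XOR → 000010110110101 = 1461
→ shifted right by 2 → 000000101101101 = 365
0x17BD = 001011110111101
→ XOR → 001011011010000 = 5840

5840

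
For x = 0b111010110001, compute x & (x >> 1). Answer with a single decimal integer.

1552

x = 111010110001 = 3761
x>>1 = 011101011000
AND  = 011000010000 = 1552
(x & (x >> 1) has a 1 wherever x has two consecutive 1 bits.)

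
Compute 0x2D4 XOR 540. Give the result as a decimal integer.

0x2D4 = 1011010100
540 = 1000011100
XOR → 0011001000 = 200

200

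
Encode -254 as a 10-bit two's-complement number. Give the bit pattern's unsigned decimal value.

770

254 in 10 bits: 0011111110
Invert: 1100000001
Add 1:  1100000010 = 770
(Check: 2^10 - 254 = 1024 - 254 = 770.)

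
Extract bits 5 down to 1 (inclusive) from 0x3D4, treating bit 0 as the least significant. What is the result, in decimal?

v = 01111010100
Shift right by 1: 0111101010
Mask low 5 bits: 01010 = 10

10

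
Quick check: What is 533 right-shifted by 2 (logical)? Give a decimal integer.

133

533 = 1000010101
shift right by 2 → 0010000101 = 133
(equivalently, floor(533 / 4))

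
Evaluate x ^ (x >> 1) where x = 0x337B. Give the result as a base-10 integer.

x = 11001101111011 = 13179
x>>1 = 01100110111101
XOR  = 10101011000110 = 10950
(x ^ (x >> 1) gives the standard binary-reflected Gray code of x.)

10950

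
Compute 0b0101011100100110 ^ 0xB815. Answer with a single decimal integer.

61235

a = 0101011100100110
0xB815 = 1011100000010101
XOR → 1110111100110011 = 61235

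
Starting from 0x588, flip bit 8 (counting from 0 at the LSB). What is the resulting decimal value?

1160

x = 010110001000
bit 8 is currently 1; toggle it via x ^ (1 << 8) = x ^ 256
→ 010010001000 = 1160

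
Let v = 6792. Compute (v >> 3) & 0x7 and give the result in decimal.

v = 01101010001000
Shift right by 3: 01101010001
Mask low 3 bits: 001 = 1

1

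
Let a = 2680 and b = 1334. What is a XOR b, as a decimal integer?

2680 = 101001111000
1334 = 010100110110
XOR → 111101001110 = 3918

3918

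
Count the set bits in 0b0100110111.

n = 100110111
Count the 1s: 1 + 1 + 1 + 1 + 1 + 1 = 6

6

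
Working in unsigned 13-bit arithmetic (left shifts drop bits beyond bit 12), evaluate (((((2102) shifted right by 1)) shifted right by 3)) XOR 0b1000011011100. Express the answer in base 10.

4191

2102 = 0100000110110
→ shifted right by 1 → 0010000011011 = 1051
→ shifted right by 3 → 0000010000011 = 131
0b1000011011100 = 1000011011100
→ XOR → 1000001011111 = 4191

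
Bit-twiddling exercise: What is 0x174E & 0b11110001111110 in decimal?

5198

0x174E = 01011101001110
b = 11110001111110
AND → 01010001001110 = 5198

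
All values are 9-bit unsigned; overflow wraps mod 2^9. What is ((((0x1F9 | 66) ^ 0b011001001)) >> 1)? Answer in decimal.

153

0x1F9 = 111111001
66 = 001000010
→ | → 111111011 = 507
0b011001001 = 011001001
→ ^ → 100110010 = 306
→ >> 1 → 010011001 = 153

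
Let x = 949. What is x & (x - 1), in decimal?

948

x = 1110110101 = 949
x - 1 = 1110110100
AND   = 1110110100 = 948
(x & (x - 1) clears the lowest set bit of x.)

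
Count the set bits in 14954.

14954 = 11101001101010
Count the 1s: 1 + 1 + 1 + 1 + 1 + 1 + 1 + 1 = 8

8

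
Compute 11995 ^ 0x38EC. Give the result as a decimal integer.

5687

11995 = 10111011011011
0x38EC = 11100011101100
XOR → 01011000110111 = 5687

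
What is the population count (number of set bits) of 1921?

1921 = 11110000001
Count the 1s: 1 + 1 + 1 + 1 + 1 = 5

5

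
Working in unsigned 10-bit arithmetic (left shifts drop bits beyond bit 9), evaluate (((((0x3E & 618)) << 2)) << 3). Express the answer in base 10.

320

0x3E = 0000111110
618 = 1001101010
→ & → 0000101010 = 42
→ << 2 (mod 2^10) → 0010101000 = 168
→ << 3 (mod 2^10) → 0101000000 = 320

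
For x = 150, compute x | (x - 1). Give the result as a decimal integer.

x = 10010110 = 150
x - 1 = 10010101
OR    = 10010111 = 151
(x | (x - 1) sets all bits below the lowest set bit.)

151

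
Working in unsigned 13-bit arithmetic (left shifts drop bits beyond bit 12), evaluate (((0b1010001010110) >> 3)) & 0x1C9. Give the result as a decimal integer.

0b1010001010110 = 1010001010110
→ >> 3 → 0001010001010 = 650
0x1C9 = 0000111001001
→ & → 0000010001000 = 136

136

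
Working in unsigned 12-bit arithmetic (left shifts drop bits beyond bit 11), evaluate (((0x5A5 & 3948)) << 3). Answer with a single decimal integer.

2336

0x5A5 = 010110100101
3948 = 111101101100
→ & → 010100100100 = 1316
→ << 3 (mod 2^12) → 100100100000 = 2336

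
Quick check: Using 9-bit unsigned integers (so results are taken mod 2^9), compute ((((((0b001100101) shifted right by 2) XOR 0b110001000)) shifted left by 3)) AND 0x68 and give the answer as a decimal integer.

8

0b001100101 = 001100101
→ shifted right by 2 → 000011001 = 25
0b110001000 = 110001000
→ XOR → 110010001 = 401
→ shifted left by 3 (mod 2^9) → 010001000 = 136
0x68 = 001101000
→ AND → 000001000 = 8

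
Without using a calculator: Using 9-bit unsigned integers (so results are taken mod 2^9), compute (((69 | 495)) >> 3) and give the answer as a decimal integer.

61

69 = 001000101
495 = 111101111
→ | → 111101111 = 495
→ >> 3 → 000111101 = 61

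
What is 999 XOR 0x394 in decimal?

999 = 1111100111
0x394 = 1110010100
XOR → 0001110011 = 115

115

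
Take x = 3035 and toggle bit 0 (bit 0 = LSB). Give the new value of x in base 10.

3034

x = 0000101111011011
bit 0 is currently 1; toggle it via x ^ (1 << 0) = x ^ 1
→ 0000101111011010 = 3034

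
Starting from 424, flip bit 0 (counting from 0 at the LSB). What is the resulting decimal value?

425

x = 000110101000
bit 0 is currently 0; toggle it via x ^ (1 << 0) = x ^ 1
→ 000110101001 = 425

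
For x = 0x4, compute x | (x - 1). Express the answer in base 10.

x = 100 = 4
x - 1 = 011
OR    = 111 = 7
(x | (x - 1) sets all bits below the lowest set bit.)

7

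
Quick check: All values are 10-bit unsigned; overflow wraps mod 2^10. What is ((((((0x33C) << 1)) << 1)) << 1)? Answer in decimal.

480

0x33C = 1100111100
→ << 1 (mod 2^10) → 1001111000 = 632
→ << 1 (mod 2^10) → 0011110000 = 240
→ << 1 (mod 2^10) → 0111100000 = 480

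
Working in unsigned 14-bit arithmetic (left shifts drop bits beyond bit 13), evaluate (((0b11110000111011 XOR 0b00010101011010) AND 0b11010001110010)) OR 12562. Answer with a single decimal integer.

12658

0b11110000111011 = 11110000111011
0b00010101011010 = 00010101011010
→ XOR → 11100101100001 = 14689
0b11010001110010 = 11010001110010
→ AND → 11000001100000 = 12384
12562 = 11000100010010
→ OR → 11000101110010 = 12658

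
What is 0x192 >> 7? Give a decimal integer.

3

0x192 = 110010010
shift right by 7 → 000000011 = 3
(equivalently, floor(402 / 128))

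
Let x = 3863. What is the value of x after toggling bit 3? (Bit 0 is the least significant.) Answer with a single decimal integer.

3871

x = 111100010111
bit 3 is currently 0; toggle it via x ^ (1 << 3) = x ^ 8
→ 111100011111 = 3871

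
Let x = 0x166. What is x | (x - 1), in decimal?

359

x = 101100110 = 358
x - 1 = 101100101
OR    = 101100111 = 359
(x | (x - 1) sets all bits below the lowest set bit.)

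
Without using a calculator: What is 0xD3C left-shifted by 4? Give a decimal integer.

54208

0xD3C = 0000110100111100
shift left by 4 → 1101001111000000 = 54208
(equivalently, 3388 × 2^4 = 3388 × 16)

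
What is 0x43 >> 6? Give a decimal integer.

1

0x43 = 1000011
shift right by 6 → 0000001 = 1
(equivalently, floor(67 / 64))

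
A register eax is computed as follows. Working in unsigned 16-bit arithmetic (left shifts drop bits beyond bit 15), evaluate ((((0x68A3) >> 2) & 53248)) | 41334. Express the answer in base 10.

45430

0x68A3 = 0110100010100011
→ >> 2 → 0001101000101000 = 6696
53248 = 1101000000000000
→ & → 0001000000000000 = 4096
41334 = 1010000101110110
→ | → 1011000101110110 = 45430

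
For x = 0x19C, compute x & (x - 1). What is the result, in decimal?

408

x = 110011100 = 412
x - 1 = 110011011
AND   = 110011000 = 408
(x & (x - 1) clears the lowest set bit of x.)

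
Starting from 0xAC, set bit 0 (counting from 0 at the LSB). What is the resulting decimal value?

x = 10101100
bit 0 is currently 0; set it via x | (1 << 0) = x | 1
→ 10101101 = 173

173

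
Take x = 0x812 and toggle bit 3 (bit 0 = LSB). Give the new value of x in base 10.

2074

x = 100000010010
bit 3 is currently 0; toggle it via x ^ (1 << 3) = x ^ 8
→ 100000011010 = 2074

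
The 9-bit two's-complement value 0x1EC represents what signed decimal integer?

pattern = 111101100 (MSB is 1 ⇒ negative)
Invert: 000010011, add 1 → 000010100 = 20, so the value is -20.
(Equivalently: 492 - 2^9 = 492 - 512 = -20.)

-20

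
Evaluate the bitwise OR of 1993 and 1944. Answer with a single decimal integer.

2009

1993 = 11111001001
1944 = 11110011000
 OR → 11111011001 = 2009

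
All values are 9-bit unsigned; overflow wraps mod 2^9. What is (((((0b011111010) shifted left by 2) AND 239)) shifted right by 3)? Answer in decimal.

0b011111010 = 011111010
→ shifted left by 2 (mod 2^9) → 111101000 = 488
239 = 011101111
→ AND → 011101000 = 232
→ shifted right by 3 → 000011101 = 29

29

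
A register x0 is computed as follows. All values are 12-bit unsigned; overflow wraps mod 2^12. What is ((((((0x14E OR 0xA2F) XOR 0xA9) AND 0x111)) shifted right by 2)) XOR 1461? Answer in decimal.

0x14E = 000101001110
0xA2F = 101000101111
→ OR → 101101101111 = 2927
0xA9 = 000010101001
→ XOR → 101111000110 = 3014
0x111 = 000100010001
→ AND → 000100000000 = 256
→ shifted right by 2 → 000001000000 = 64
1461 = 010110110101
→ XOR → 010111110101 = 1525

1525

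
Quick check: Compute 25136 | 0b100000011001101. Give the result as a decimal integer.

25136 = 110001000110000
b = 100000011001101
 OR → 110001011111101 = 25341

25341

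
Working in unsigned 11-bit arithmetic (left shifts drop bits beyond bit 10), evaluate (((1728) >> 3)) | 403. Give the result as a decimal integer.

1728 = 11011000000
→ >> 3 → 00011011000 = 216
403 = 00110010011
→ | → 00111011011 = 475

475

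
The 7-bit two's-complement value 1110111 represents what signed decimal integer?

-9

pattern = 1110111 (MSB is 1 ⇒ negative)
Invert: 0001000, add 1 → 0001001 = 9, so the value is -9.
(Equivalently: 119 - 2^7 = 119 - 128 = -9.)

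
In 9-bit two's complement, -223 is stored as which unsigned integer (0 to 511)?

289

223 in 9 bits: 011011111
Invert: 100100000
Add 1:  100100001 = 289
(Check: 2^9 - 223 = 512 - 223 = 289.)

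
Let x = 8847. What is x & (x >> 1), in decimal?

x = 10001010001111 = 8847
x>>1 = 01000101000111
AND  = 00000000000111 = 7
(x & (x >> 1) has a 1 wherever x has two consecutive 1 bits.)

7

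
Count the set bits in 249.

6

249 = 11111001
Count the 1s: 1 + 1 + 1 + 1 + 1 + 1 = 6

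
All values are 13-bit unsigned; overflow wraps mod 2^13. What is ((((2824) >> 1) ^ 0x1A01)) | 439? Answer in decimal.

8119

2824 = 0101100001000
→ >> 1 → 0010110000100 = 1412
0x1A01 = 1101000000001
→ ^ → 1111110000101 = 8069
439 = 0000110110111
→ | → 1111110110111 = 8119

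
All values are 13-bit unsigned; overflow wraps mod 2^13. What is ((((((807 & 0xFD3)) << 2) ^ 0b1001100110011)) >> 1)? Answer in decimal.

807 = 0001100100111
0xFD3 = 0111111010011
→ & → 0001100000011 = 771
→ << 2 (mod 2^13) → 0110000001100 = 3084
0b1001100110011 = 1001100110011
→ ^ → 1111100111111 = 7999
→ >> 1 → 0111110011111 = 3999

3999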